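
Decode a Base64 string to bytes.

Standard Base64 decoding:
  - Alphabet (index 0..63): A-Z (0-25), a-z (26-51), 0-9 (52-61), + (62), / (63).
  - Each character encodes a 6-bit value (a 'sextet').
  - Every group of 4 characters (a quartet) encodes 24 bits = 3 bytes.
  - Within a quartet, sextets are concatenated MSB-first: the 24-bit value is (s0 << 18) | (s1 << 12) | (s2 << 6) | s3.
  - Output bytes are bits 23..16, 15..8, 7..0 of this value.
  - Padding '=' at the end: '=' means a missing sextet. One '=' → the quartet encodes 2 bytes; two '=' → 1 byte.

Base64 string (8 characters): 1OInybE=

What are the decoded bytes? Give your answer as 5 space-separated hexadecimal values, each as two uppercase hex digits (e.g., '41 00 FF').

After char 0 ('1'=53): chars_in_quartet=1 acc=0x35 bytes_emitted=0
After char 1 ('O'=14): chars_in_quartet=2 acc=0xD4E bytes_emitted=0
After char 2 ('I'=8): chars_in_quartet=3 acc=0x35388 bytes_emitted=0
After char 3 ('n'=39): chars_in_quartet=4 acc=0xD4E227 -> emit D4 E2 27, reset; bytes_emitted=3
After char 4 ('y'=50): chars_in_quartet=1 acc=0x32 bytes_emitted=3
After char 5 ('b'=27): chars_in_quartet=2 acc=0xC9B bytes_emitted=3
After char 6 ('E'=4): chars_in_quartet=3 acc=0x326C4 bytes_emitted=3
Padding '=': partial quartet acc=0x326C4 -> emit C9 B1; bytes_emitted=5

Answer: D4 E2 27 C9 B1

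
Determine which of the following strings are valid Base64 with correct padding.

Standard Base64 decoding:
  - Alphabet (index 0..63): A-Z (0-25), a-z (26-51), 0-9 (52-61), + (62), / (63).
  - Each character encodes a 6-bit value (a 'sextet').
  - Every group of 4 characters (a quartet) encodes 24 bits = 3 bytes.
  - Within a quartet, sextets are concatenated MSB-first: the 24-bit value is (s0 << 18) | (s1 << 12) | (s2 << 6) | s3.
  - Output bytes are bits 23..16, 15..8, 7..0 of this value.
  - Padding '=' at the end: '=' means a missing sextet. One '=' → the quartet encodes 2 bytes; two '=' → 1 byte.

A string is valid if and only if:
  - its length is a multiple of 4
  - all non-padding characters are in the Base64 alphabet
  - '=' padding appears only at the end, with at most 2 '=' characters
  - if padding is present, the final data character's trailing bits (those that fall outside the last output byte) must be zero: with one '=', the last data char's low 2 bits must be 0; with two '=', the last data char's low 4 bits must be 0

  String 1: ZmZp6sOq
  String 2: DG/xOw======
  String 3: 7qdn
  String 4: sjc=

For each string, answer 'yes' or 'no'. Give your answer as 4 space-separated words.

String 1: 'ZmZp6sOq' → valid
String 2: 'DG/xOw======' → invalid (6 pad chars (max 2))
String 3: '7qdn' → valid
String 4: 'sjc=' → valid

Answer: yes no yes yes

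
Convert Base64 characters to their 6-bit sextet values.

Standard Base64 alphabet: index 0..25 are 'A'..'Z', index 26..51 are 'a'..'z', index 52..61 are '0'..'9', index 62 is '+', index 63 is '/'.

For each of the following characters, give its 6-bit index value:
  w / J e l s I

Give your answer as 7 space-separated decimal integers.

'w': a..z range, 26 + ord('w') − ord('a') = 48
'/': index 63
'J': A..Z range, ord('J') − ord('A') = 9
'e': a..z range, 26 + ord('e') − ord('a') = 30
'l': a..z range, 26 + ord('l') − ord('a') = 37
's': a..z range, 26 + ord('s') − ord('a') = 44
'I': A..Z range, ord('I') − ord('A') = 8

Answer: 48 63 9 30 37 44 8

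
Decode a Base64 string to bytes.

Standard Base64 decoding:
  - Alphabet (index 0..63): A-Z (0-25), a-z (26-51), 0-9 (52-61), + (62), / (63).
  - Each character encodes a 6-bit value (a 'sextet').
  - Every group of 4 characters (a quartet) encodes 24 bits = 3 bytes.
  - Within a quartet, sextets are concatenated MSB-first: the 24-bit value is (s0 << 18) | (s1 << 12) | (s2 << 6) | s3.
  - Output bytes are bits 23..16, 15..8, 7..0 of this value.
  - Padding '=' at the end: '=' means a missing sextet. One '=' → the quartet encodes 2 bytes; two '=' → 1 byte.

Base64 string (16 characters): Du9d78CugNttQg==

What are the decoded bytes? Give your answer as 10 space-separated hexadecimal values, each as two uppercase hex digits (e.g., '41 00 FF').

Answer: 0E EF 5D EF C0 AE 80 DB 6D 42

Derivation:
After char 0 ('D'=3): chars_in_quartet=1 acc=0x3 bytes_emitted=0
After char 1 ('u'=46): chars_in_quartet=2 acc=0xEE bytes_emitted=0
After char 2 ('9'=61): chars_in_quartet=3 acc=0x3BBD bytes_emitted=0
After char 3 ('d'=29): chars_in_quartet=4 acc=0xEEF5D -> emit 0E EF 5D, reset; bytes_emitted=3
After char 4 ('7'=59): chars_in_quartet=1 acc=0x3B bytes_emitted=3
After char 5 ('8'=60): chars_in_quartet=2 acc=0xEFC bytes_emitted=3
After char 6 ('C'=2): chars_in_quartet=3 acc=0x3BF02 bytes_emitted=3
After char 7 ('u'=46): chars_in_quartet=4 acc=0xEFC0AE -> emit EF C0 AE, reset; bytes_emitted=6
After char 8 ('g'=32): chars_in_quartet=1 acc=0x20 bytes_emitted=6
After char 9 ('N'=13): chars_in_quartet=2 acc=0x80D bytes_emitted=6
After char 10 ('t'=45): chars_in_quartet=3 acc=0x2036D bytes_emitted=6
After char 11 ('t'=45): chars_in_quartet=4 acc=0x80DB6D -> emit 80 DB 6D, reset; bytes_emitted=9
After char 12 ('Q'=16): chars_in_quartet=1 acc=0x10 bytes_emitted=9
After char 13 ('g'=32): chars_in_quartet=2 acc=0x420 bytes_emitted=9
Padding '==': partial quartet acc=0x420 -> emit 42; bytes_emitted=10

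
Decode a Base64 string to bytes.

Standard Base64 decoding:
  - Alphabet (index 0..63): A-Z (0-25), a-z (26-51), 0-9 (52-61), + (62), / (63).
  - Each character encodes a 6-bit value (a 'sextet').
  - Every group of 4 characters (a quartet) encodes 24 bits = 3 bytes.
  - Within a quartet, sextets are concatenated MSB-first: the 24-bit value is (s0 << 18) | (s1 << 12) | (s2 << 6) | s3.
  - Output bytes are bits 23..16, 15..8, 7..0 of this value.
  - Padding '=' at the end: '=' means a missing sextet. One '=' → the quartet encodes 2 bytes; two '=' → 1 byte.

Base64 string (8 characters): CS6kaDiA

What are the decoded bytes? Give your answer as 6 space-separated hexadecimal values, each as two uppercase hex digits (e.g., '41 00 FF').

After char 0 ('C'=2): chars_in_quartet=1 acc=0x2 bytes_emitted=0
After char 1 ('S'=18): chars_in_quartet=2 acc=0x92 bytes_emitted=0
After char 2 ('6'=58): chars_in_quartet=3 acc=0x24BA bytes_emitted=0
After char 3 ('k'=36): chars_in_quartet=4 acc=0x92EA4 -> emit 09 2E A4, reset; bytes_emitted=3
After char 4 ('a'=26): chars_in_quartet=1 acc=0x1A bytes_emitted=3
After char 5 ('D'=3): chars_in_quartet=2 acc=0x683 bytes_emitted=3
After char 6 ('i'=34): chars_in_quartet=3 acc=0x1A0E2 bytes_emitted=3
After char 7 ('A'=0): chars_in_quartet=4 acc=0x683880 -> emit 68 38 80, reset; bytes_emitted=6

Answer: 09 2E A4 68 38 80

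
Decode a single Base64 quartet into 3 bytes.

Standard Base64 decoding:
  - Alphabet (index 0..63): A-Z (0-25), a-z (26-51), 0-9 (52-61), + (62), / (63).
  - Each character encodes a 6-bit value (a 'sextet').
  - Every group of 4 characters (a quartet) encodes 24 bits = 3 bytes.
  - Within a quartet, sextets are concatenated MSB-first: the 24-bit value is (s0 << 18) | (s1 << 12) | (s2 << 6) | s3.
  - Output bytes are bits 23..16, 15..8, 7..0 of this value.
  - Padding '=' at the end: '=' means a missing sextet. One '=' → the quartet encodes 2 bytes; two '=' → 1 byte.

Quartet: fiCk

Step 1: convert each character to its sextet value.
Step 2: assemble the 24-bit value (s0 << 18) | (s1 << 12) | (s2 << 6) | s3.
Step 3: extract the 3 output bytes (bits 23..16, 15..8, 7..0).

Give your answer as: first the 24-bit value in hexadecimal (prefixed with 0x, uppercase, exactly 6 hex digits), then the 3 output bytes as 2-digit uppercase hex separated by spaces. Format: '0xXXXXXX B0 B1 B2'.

Sextets: f=31, i=34, C=2, k=36
24-bit: (31<<18) | (34<<12) | (2<<6) | 36
      = 0x7C0000 | 0x022000 | 0x000080 | 0x000024
      = 0x7E20A4
Bytes: (v>>16)&0xFF=7E, (v>>8)&0xFF=20, v&0xFF=A4

Answer: 0x7E20A4 7E 20 A4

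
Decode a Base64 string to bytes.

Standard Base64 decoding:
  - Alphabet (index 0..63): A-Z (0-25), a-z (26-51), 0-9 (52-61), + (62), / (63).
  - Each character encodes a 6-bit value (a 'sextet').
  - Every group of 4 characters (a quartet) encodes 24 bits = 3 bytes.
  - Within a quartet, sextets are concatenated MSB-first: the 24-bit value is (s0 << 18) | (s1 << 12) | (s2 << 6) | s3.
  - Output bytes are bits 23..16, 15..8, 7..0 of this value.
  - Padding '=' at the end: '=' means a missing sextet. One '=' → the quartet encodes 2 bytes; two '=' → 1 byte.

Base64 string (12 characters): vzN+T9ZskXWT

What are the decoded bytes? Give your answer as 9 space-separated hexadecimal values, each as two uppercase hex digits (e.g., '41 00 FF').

Answer: BF 33 7E 4F D6 6C 91 75 93

Derivation:
After char 0 ('v'=47): chars_in_quartet=1 acc=0x2F bytes_emitted=0
After char 1 ('z'=51): chars_in_quartet=2 acc=0xBF3 bytes_emitted=0
After char 2 ('N'=13): chars_in_quartet=3 acc=0x2FCCD bytes_emitted=0
After char 3 ('+'=62): chars_in_quartet=4 acc=0xBF337E -> emit BF 33 7E, reset; bytes_emitted=3
After char 4 ('T'=19): chars_in_quartet=1 acc=0x13 bytes_emitted=3
After char 5 ('9'=61): chars_in_quartet=2 acc=0x4FD bytes_emitted=3
After char 6 ('Z'=25): chars_in_quartet=3 acc=0x13F59 bytes_emitted=3
After char 7 ('s'=44): chars_in_quartet=4 acc=0x4FD66C -> emit 4F D6 6C, reset; bytes_emitted=6
After char 8 ('k'=36): chars_in_quartet=1 acc=0x24 bytes_emitted=6
After char 9 ('X'=23): chars_in_quartet=2 acc=0x917 bytes_emitted=6
After char 10 ('W'=22): chars_in_quartet=3 acc=0x245D6 bytes_emitted=6
After char 11 ('T'=19): chars_in_quartet=4 acc=0x917593 -> emit 91 75 93, reset; bytes_emitted=9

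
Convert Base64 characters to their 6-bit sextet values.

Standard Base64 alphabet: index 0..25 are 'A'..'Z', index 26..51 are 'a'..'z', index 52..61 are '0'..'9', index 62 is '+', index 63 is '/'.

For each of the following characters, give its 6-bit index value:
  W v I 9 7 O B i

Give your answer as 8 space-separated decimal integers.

'W': A..Z range, ord('W') − ord('A') = 22
'v': a..z range, 26 + ord('v') − ord('a') = 47
'I': A..Z range, ord('I') − ord('A') = 8
'9': 0..9 range, 52 + ord('9') − ord('0') = 61
'7': 0..9 range, 52 + ord('7') − ord('0') = 59
'O': A..Z range, ord('O') − ord('A') = 14
'B': A..Z range, ord('B') − ord('A') = 1
'i': a..z range, 26 + ord('i') − ord('a') = 34

Answer: 22 47 8 61 59 14 1 34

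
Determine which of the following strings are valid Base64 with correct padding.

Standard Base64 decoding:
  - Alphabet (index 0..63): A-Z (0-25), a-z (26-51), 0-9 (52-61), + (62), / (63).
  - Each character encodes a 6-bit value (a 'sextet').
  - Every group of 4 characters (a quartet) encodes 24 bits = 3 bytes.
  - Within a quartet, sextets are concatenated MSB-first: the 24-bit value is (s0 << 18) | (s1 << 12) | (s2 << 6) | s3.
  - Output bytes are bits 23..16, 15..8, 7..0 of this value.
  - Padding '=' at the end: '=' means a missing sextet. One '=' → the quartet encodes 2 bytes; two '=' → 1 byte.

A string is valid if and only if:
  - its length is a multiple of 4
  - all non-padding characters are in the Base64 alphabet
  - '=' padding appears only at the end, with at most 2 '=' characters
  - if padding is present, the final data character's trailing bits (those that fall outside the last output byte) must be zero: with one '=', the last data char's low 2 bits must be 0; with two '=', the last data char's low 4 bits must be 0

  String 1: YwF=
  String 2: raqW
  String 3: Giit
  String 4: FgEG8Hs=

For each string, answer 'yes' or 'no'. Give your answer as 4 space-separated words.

String 1: 'YwF=' → invalid (bad trailing bits)
String 2: 'raqW' → valid
String 3: 'Giit' → valid
String 4: 'FgEG8Hs=' → valid

Answer: no yes yes yes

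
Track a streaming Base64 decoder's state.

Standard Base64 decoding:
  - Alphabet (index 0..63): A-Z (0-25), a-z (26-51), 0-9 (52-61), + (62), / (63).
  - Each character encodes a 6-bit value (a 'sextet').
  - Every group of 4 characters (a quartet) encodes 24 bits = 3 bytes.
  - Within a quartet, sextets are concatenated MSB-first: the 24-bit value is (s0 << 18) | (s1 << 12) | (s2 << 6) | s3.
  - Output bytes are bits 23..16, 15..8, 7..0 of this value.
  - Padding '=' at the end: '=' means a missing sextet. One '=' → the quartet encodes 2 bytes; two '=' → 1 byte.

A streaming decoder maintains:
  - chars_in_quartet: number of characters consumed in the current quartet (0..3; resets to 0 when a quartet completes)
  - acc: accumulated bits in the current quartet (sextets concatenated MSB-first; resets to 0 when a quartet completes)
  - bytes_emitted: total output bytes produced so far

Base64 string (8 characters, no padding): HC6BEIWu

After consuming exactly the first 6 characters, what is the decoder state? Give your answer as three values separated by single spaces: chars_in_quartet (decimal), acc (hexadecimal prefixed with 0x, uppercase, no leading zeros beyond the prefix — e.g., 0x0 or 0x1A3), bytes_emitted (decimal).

Answer: 2 0x108 3

Derivation:
After char 0 ('H'=7): chars_in_quartet=1 acc=0x7 bytes_emitted=0
After char 1 ('C'=2): chars_in_quartet=2 acc=0x1C2 bytes_emitted=0
After char 2 ('6'=58): chars_in_quartet=3 acc=0x70BA bytes_emitted=0
After char 3 ('B'=1): chars_in_quartet=4 acc=0x1C2E81 -> emit 1C 2E 81, reset; bytes_emitted=3
After char 4 ('E'=4): chars_in_quartet=1 acc=0x4 bytes_emitted=3
After char 5 ('I'=8): chars_in_quartet=2 acc=0x108 bytes_emitted=3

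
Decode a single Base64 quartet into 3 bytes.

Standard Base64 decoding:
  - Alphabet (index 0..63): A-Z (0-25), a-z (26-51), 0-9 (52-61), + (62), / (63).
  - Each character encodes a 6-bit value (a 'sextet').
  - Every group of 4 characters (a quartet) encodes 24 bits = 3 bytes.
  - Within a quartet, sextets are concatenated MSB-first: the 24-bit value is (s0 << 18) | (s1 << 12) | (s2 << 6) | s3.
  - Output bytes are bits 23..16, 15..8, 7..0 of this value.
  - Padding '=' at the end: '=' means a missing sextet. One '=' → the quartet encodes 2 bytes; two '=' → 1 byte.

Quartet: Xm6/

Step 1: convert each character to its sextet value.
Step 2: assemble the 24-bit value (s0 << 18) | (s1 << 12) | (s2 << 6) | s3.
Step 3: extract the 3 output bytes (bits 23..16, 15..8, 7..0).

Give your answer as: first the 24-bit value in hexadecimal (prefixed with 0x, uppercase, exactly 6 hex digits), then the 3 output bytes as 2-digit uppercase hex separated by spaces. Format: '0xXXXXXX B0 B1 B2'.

Answer: 0x5E6EBF 5E 6E BF

Derivation:
Sextets: X=23, m=38, 6=58, /=63
24-bit: (23<<18) | (38<<12) | (58<<6) | 63
      = 0x5C0000 | 0x026000 | 0x000E80 | 0x00003F
      = 0x5E6EBF
Bytes: (v>>16)&0xFF=5E, (v>>8)&0xFF=6E, v&0xFF=BF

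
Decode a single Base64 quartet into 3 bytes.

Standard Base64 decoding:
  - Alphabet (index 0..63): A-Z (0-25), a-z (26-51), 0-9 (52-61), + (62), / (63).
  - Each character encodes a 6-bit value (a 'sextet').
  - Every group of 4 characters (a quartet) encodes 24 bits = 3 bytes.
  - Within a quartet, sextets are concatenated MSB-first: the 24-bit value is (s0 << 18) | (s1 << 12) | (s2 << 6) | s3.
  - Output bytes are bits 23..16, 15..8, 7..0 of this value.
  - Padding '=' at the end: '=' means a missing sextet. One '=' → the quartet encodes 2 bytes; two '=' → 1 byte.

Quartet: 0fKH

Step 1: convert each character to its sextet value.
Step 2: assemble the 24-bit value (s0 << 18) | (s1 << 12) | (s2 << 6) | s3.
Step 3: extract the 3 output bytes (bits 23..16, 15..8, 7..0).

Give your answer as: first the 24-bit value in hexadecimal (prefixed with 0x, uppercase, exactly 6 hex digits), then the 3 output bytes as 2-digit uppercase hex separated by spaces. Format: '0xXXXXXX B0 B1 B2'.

Answer: 0xD1F287 D1 F2 87

Derivation:
Sextets: 0=52, f=31, K=10, H=7
24-bit: (52<<18) | (31<<12) | (10<<6) | 7
      = 0xD00000 | 0x01F000 | 0x000280 | 0x000007
      = 0xD1F287
Bytes: (v>>16)&0xFF=D1, (v>>8)&0xFF=F2, v&0xFF=87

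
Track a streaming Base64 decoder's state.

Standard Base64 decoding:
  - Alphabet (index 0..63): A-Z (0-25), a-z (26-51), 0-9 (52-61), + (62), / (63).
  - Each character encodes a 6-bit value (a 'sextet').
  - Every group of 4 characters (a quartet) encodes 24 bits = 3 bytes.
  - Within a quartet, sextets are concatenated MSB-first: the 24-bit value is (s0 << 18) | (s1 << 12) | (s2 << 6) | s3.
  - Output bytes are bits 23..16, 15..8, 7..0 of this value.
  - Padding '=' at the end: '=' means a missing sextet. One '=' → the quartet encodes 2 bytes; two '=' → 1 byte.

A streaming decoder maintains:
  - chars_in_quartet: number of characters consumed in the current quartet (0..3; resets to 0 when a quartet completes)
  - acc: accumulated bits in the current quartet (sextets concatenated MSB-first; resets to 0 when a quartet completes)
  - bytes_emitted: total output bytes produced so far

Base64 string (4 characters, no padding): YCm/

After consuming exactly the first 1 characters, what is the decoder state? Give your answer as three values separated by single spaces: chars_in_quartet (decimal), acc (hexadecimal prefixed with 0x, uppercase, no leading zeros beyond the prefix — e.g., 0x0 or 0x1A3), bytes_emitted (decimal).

Answer: 1 0x18 0

Derivation:
After char 0 ('Y'=24): chars_in_quartet=1 acc=0x18 bytes_emitted=0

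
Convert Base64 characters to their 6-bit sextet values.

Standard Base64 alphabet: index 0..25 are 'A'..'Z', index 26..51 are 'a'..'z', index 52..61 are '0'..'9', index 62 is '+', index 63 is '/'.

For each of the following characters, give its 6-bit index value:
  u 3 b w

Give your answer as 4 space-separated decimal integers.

'u': a..z range, 26 + ord('u') − ord('a') = 46
'3': 0..9 range, 52 + ord('3') − ord('0') = 55
'b': a..z range, 26 + ord('b') − ord('a') = 27
'w': a..z range, 26 + ord('w') − ord('a') = 48

Answer: 46 55 27 48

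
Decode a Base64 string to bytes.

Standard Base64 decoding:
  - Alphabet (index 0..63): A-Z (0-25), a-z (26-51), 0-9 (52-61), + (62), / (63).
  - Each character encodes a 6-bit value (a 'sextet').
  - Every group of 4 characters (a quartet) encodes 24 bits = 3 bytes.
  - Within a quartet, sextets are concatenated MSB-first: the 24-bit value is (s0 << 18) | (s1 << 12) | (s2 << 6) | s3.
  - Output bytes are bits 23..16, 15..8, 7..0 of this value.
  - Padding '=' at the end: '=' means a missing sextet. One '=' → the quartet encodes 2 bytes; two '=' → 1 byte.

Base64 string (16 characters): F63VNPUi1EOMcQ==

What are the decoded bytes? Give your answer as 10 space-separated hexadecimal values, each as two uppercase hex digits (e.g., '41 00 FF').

After char 0 ('F'=5): chars_in_quartet=1 acc=0x5 bytes_emitted=0
After char 1 ('6'=58): chars_in_quartet=2 acc=0x17A bytes_emitted=0
After char 2 ('3'=55): chars_in_quartet=3 acc=0x5EB7 bytes_emitted=0
After char 3 ('V'=21): chars_in_quartet=4 acc=0x17ADD5 -> emit 17 AD D5, reset; bytes_emitted=3
After char 4 ('N'=13): chars_in_quartet=1 acc=0xD bytes_emitted=3
After char 5 ('P'=15): chars_in_quartet=2 acc=0x34F bytes_emitted=3
After char 6 ('U'=20): chars_in_quartet=3 acc=0xD3D4 bytes_emitted=3
After char 7 ('i'=34): chars_in_quartet=4 acc=0x34F522 -> emit 34 F5 22, reset; bytes_emitted=6
After char 8 ('1'=53): chars_in_quartet=1 acc=0x35 bytes_emitted=6
After char 9 ('E'=4): chars_in_quartet=2 acc=0xD44 bytes_emitted=6
After char 10 ('O'=14): chars_in_quartet=3 acc=0x3510E bytes_emitted=6
After char 11 ('M'=12): chars_in_quartet=4 acc=0xD4438C -> emit D4 43 8C, reset; bytes_emitted=9
After char 12 ('c'=28): chars_in_quartet=1 acc=0x1C bytes_emitted=9
After char 13 ('Q'=16): chars_in_quartet=2 acc=0x710 bytes_emitted=9
Padding '==': partial quartet acc=0x710 -> emit 71; bytes_emitted=10

Answer: 17 AD D5 34 F5 22 D4 43 8C 71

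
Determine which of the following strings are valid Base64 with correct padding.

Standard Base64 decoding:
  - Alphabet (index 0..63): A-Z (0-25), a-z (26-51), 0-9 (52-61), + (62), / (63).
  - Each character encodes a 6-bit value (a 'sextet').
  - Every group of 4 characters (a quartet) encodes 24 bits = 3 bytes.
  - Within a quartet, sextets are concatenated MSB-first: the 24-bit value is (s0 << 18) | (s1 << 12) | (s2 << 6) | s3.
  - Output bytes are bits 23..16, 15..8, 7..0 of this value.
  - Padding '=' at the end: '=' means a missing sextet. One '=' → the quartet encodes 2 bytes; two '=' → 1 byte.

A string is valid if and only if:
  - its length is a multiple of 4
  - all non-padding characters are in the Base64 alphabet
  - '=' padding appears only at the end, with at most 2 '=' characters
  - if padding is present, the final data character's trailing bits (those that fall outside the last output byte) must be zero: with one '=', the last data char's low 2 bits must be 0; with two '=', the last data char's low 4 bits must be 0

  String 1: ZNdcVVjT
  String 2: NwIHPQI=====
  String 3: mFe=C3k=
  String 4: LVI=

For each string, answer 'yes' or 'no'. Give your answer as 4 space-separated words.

Answer: yes no no yes

Derivation:
String 1: 'ZNdcVVjT' → valid
String 2: 'NwIHPQI=====' → invalid (5 pad chars (max 2))
String 3: 'mFe=C3k=' → invalid (bad char(s): ['=']; '=' in middle)
String 4: 'LVI=' → valid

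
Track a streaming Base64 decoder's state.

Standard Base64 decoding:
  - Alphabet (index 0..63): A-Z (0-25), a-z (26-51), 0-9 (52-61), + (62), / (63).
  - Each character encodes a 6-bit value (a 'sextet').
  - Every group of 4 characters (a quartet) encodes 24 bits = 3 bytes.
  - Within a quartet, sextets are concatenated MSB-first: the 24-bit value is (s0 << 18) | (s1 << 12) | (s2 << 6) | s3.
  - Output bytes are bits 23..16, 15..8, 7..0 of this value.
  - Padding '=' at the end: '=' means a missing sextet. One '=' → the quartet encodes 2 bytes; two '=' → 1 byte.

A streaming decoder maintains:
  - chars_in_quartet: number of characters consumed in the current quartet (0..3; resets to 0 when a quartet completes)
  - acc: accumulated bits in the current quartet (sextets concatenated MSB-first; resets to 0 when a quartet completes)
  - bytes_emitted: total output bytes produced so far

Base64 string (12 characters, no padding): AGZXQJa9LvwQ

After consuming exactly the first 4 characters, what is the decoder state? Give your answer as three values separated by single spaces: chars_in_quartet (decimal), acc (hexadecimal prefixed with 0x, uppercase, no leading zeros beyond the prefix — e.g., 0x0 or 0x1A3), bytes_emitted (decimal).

After char 0 ('A'=0): chars_in_quartet=1 acc=0x0 bytes_emitted=0
After char 1 ('G'=6): chars_in_quartet=2 acc=0x6 bytes_emitted=0
After char 2 ('Z'=25): chars_in_quartet=3 acc=0x199 bytes_emitted=0
After char 3 ('X'=23): chars_in_quartet=4 acc=0x6657 -> emit 00 66 57, reset; bytes_emitted=3

Answer: 0 0x0 3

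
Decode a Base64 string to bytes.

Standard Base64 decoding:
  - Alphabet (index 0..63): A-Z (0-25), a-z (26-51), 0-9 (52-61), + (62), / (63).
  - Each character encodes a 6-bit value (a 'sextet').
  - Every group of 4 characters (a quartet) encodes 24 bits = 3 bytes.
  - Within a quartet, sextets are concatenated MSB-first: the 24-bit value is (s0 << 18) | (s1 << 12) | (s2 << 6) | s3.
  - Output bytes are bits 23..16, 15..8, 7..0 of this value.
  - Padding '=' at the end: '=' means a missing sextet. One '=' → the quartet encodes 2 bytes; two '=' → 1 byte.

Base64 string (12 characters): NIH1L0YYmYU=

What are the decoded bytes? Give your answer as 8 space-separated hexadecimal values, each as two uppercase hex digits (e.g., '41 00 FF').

After char 0 ('N'=13): chars_in_quartet=1 acc=0xD bytes_emitted=0
After char 1 ('I'=8): chars_in_quartet=2 acc=0x348 bytes_emitted=0
After char 2 ('H'=7): chars_in_quartet=3 acc=0xD207 bytes_emitted=0
After char 3 ('1'=53): chars_in_quartet=4 acc=0x3481F5 -> emit 34 81 F5, reset; bytes_emitted=3
After char 4 ('L'=11): chars_in_quartet=1 acc=0xB bytes_emitted=3
After char 5 ('0'=52): chars_in_quartet=2 acc=0x2F4 bytes_emitted=3
After char 6 ('Y'=24): chars_in_quartet=3 acc=0xBD18 bytes_emitted=3
After char 7 ('Y'=24): chars_in_quartet=4 acc=0x2F4618 -> emit 2F 46 18, reset; bytes_emitted=6
After char 8 ('m'=38): chars_in_quartet=1 acc=0x26 bytes_emitted=6
After char 9 ('Y'=24): chars_in_quartet=2 acc=0x998 bytes_emitted=6
After char 10 ('U'=20): chars_in_quartet=3 acc=0x26614 bytes_emitted=6
Padding '=': partial quartet acc=0x26614 -> emit 99 85; bytes_emitted=8

Answer: 34 81 F5 2F 46 18 99 85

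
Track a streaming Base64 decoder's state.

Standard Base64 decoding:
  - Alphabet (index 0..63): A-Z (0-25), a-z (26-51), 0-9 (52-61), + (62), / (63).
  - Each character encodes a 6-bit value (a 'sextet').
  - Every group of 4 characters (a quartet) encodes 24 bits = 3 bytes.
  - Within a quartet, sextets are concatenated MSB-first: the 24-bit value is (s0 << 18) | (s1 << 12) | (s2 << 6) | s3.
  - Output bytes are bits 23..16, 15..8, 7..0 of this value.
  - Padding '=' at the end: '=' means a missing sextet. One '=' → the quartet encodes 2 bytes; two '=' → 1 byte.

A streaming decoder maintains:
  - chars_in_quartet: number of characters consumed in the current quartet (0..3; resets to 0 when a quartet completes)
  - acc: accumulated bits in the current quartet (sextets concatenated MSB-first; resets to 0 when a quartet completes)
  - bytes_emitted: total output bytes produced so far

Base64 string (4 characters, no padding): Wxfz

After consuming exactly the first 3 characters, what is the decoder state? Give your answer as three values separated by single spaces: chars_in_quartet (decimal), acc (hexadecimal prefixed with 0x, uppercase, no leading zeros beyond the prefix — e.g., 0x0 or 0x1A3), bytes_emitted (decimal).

Answer: 3 0x16C5F 0

Derivation:
After char 0 ('W'=22): chars_in_quartet=1 acc=0x16 bytes_emitted=0
After char 1 ('x'=49): chars_in_quartet=2 acc=0x5B1 bytes_emitted=0
After char 2 ('f'=31): chars_in_quartet=3 acc=0x16C5F bytes_emitted=0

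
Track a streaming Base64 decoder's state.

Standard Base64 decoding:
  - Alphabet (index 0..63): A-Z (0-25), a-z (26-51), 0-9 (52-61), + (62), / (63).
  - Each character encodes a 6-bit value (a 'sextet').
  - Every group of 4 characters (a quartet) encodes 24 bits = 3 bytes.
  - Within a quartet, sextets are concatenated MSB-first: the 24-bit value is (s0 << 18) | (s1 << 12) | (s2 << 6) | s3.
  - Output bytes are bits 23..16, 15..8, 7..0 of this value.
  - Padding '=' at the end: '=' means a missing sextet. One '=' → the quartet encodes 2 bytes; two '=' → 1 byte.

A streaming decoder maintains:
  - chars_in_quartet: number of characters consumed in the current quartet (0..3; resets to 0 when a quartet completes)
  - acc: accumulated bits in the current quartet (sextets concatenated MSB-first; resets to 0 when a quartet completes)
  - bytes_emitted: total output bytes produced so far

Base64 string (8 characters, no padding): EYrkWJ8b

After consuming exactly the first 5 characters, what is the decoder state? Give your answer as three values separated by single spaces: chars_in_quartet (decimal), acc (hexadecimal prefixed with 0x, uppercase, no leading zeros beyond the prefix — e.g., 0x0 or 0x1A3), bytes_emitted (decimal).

Answer: 1 0x16 3

Derivation:
After char 0 ('E'=4): chars_in_quartet=1 acc=0x4 bytes_emitted=0
After char 1 ('Y'=24): chars_in_quartet=2 acc=0x118 bytes_emitted=0
After char 2 ('r'=43): chars_in_quartet=3 acc=0x462B bytes_emitted=0
After char 3 ('k'=36): chars_in_quartet=4 acc=0x118AE4 -> emit 11 8A E4, reset; bytes_emitted=3
After char 4 ('W'=22): chars_in_quartet=1 acc=0x16 bytes_emitted=3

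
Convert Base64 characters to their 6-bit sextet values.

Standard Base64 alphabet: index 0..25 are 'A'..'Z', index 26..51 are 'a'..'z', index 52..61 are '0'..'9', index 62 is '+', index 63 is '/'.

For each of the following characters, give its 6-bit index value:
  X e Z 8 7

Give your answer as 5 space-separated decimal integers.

Answer: 23 30 25 60 59

Derivation:
'X': A..Z range, ord('X') − ord('A') = 23
'e': a..z range, 26 + ord('e') − ord('a') = 30
'Z': A..Z range, ord('Z') − ord('A') = 25
'8': 0..9 range, 52 + ord('8') − ord('0') = 60
'7': 0..9 range, 52 + ord('7') − ord('0') = 59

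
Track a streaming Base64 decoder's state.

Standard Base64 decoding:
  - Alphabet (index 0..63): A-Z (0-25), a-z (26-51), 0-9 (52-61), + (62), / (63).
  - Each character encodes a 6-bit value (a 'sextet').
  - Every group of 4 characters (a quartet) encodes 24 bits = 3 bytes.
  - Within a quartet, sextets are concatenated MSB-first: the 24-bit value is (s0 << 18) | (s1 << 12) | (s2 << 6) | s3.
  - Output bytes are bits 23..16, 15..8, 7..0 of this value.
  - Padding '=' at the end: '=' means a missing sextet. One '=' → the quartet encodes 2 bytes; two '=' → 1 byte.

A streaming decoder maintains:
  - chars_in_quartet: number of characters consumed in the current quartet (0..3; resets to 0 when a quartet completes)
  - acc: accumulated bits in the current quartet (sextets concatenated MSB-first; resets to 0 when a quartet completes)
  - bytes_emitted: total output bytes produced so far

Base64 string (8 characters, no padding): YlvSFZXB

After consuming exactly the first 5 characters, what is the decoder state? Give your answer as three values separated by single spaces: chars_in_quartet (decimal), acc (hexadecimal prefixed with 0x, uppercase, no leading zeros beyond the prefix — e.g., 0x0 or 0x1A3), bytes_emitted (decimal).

Answer: 1 0x5 3

Derivation:
After char 0 ('Y'=24): chars_in_quartet=1 acc=0x18 bytes_emitted=0
After char 1 ('l'=37): chars_in_quartet=2 acc=0x625 bytes_emitted=0
After char 2 ('v'=47): chars_in_quartet=3 acc=0x1896F bytes_emitted=0
After char 3 ('S'=18): chars_in_quartet=4 acc=0x625BD2 -> emit 62 5B D2, reset; bytes_emitted=3
After char 4 ('F'=5): chars_in_quartet=1 acc=0x5 bytes_emitted=3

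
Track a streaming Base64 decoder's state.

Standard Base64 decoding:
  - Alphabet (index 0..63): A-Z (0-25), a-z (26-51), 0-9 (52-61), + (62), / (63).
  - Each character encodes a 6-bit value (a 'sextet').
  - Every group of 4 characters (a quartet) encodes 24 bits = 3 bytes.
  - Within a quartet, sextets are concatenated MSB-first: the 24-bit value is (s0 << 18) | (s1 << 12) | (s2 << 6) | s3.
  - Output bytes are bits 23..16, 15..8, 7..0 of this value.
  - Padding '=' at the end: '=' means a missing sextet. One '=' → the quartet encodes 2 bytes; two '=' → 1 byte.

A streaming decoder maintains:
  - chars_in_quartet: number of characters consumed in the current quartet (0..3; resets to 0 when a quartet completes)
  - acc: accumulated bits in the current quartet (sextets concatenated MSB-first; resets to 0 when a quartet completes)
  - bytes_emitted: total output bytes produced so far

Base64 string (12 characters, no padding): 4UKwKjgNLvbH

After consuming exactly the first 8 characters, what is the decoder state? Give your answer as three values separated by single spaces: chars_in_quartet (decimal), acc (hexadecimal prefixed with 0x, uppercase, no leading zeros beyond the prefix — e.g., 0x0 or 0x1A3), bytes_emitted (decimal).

After char 0 ('4'=56): chars_in_quartet=1 acc=0x38 bytes_emitted=0
After char 1 ('U'=20): chars_in_quartet=2 acc=0xE14 bytes_emitted=0
After char 2 ('K'=10): chars_in_quartet=3 acc=0x3850A bytes_emitted=0
After char 3 ('w'=48): chars_in_quartet=4 acc=0xE142B0 -> emit E1 42 B0, reset; bytes_emitted=3
After char 4 ('K'=10): chars_in_quartet=1 acc=0xA bytes_emitted=3
After char 5 ('j'=35): chars_in_quartet=2 acc=0x2A3 bytes_emitted=3
After char 6 ('g'=32): chars_in_quartet=3 acc=0xA8E0 bytes_emitted=3
After char 7 ('N'=13): chars_in_quartet=4 acc=0x2A380D -> emit 2A 38 0D, reset; bytes_emitted=6

Answer: 0 0x0 6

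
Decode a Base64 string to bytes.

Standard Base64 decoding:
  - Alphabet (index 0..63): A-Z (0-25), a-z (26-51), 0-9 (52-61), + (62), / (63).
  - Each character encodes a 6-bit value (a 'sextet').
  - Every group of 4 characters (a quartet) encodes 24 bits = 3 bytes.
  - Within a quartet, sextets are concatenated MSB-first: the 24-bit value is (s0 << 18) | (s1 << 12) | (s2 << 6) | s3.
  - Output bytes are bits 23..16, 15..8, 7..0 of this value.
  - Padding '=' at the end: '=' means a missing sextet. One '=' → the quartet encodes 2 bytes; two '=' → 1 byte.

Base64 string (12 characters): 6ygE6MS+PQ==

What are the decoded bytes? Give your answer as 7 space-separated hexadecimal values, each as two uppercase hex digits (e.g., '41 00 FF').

After char 0 ('6'=58): chars_in_quartet=1 acc=0x3A bytes_emitted=0
After char 1 ('y'=50): chars_in_quartet=2 acc=0xEB2 bytes_emitted=0
After char 2 ('g'=32): chars_in_quartet=3 acc=0x3ACA0 bytes_emitted=0
After char 3 ('E'=4): chars_in_quartet=4 acc=0xEB2804 -> emit EB 28 04, reset; bytes_emitted=3
After char 4 ('6'=58): chars_in_quartet=1 acc=0x3A bytes_emitted=3
After char 5 ('M'=12): chars_in_quartet=2 acc=0xE8C bytes_emitted=3
After char 6 ('S'=18): chars_in_quartet=3 acc=0x3A312 bytes_emitted=3
After char 7 ('+'=62): chars_in_quartet=4 acc=0xE8C4BE -> emit E8 C4 BE, reset; bytes_emitted=6
After char 8 ('P'=15): chars_in_quartet=1 acc=0xF bytes_emitted=6
After char 9 ('Q'=16): chars_in_quartet=2 acc=0x3D0 bytes_emitted=6
Padding '==': partial quartet acc=0x3D0 -> emit 3D; bytes_emitted=7

Answer: EB 28 04 E8 C4 BE 3D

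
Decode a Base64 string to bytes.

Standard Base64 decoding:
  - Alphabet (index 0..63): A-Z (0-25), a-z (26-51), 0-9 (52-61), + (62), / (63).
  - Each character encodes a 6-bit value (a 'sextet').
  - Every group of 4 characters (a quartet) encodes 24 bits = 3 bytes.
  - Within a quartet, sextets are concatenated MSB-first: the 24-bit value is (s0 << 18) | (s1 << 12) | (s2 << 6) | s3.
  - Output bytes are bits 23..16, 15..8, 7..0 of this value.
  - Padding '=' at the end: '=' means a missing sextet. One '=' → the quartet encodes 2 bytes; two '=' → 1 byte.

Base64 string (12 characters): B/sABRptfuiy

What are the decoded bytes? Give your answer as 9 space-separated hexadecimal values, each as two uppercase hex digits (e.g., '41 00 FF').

After char 0 ('B'=1): chars_in_quartet=1 acc=0x1 bytes_emitted=0
After char 1 ('/'=63): chars_in_quartet=2 acc=0x7F bytes_emitted=0
After char 2 ('s'=44): chars_in_quartet=3 acc=0x1FEC bytes_emitted=0
After char 3 ('A'=0): chars_in_quartet=4 acc=0x7FB00 -> emit 07 FB 00, reset; bytes_emitted=3
After char 4 ('B'=1): chars_in_quartet=1 acc=0x1 bytes_emitted=3
After char 5 ('R'=17): chars_in_quartet=2 acc=0x51 bytes_emitted=3
After char 6 ('p'=41): chars_in_quartet=3 acc=0x1469 bytes_emitted=3
After char 7 ('t'=45): chars_in_quartet=4 acc=0x51A6D -> emit 05 1A 6D, reset; bytes_emitted=6
After char 8 ('f'=31): chars_in_quartet=1 acc=0x1F bytes_emitted=6
After char 9 ('u'=46): chars_in_quartet=2 acc=0x7EE bytes_emitted=6
After char 10 ('i'=34): chars_in_quartet=3 acc=0x1FBA2 bytes_emitted=6
After char 11 ('y'=50): chars_in_quartet=4 acc=0x7EE8B2 -> emit 7E E8 B2, reset; bytes_emitted=9

Answer: 07 FB 00 05 1A 6D 7E E8 B2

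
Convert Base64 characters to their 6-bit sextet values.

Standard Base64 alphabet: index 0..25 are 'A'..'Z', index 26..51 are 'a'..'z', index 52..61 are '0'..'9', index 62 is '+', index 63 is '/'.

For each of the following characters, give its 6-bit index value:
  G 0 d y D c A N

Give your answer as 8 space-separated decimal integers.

Answer: 6 52 29 50 3 28 0 13

Derivation:
'G': A..Z range, ord('G') − ord('A') = 6
'0': 0..9 range, 52 + ord('0') − ord('0') = 52
'd': a..z range, 26 + ord('d') − ord('a') = 29
'y': a..z range, 26 + ord('y') − ord('a') = 50
'D': A..Z range, ord('D') − ord('A') = 3
'c': a..z range, 26 + ord('c') − ord('a') = 28
'A': A..Z range, ord('A') − ord('A') = 0
'N': A..Z range, ord('N') − ord('A') = 13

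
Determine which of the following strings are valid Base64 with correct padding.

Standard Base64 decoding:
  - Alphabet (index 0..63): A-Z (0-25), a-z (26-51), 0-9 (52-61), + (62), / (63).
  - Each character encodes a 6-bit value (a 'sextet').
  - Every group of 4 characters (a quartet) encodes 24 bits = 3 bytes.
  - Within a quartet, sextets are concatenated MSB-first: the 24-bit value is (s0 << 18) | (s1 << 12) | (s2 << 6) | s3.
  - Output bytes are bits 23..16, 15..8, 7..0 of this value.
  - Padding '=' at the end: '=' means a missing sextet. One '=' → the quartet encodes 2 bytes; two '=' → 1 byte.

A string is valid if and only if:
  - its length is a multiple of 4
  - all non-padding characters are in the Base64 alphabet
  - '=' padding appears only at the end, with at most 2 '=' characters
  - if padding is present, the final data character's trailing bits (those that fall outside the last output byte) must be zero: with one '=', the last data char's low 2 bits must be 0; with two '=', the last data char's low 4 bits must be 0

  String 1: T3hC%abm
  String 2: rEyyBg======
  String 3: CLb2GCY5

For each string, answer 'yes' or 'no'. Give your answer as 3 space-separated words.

Answer: no no yes

Derivation:
String 1: 'T3hC%abm' → invalid (bad char(s): ['%'])
String 2: 'rEyyBg======' → invalid (6 pad chars (max 2))
String 3: 'CLb2GCY5' → valid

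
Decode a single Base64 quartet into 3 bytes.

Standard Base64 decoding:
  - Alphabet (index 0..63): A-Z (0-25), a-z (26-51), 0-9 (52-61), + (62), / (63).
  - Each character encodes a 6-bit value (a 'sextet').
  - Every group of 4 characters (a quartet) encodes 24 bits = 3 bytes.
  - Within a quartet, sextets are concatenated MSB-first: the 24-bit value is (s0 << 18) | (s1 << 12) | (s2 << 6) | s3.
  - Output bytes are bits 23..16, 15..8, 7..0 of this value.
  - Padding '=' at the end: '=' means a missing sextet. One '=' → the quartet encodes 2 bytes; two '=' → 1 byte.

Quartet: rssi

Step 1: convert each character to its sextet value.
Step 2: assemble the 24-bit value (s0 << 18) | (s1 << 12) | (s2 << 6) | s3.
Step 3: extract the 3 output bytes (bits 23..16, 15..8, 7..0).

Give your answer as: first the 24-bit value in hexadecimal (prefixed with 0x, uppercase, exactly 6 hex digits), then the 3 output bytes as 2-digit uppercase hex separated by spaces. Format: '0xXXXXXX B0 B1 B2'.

Sextets: r=43, s=44, s=44, i=34
24-bit: (43<<18) | (44<<12) | (44<<6) | 34
      = 0xAC0000 | 0x02C000 | 0x000B00 | 0x000022
      = 0xAECB22
Bytes: (v>>16)&0xFF=AE, (v>>8)&0xFF=CB, v&0xFF=22

Answer: 0xAECB22 AE CB 22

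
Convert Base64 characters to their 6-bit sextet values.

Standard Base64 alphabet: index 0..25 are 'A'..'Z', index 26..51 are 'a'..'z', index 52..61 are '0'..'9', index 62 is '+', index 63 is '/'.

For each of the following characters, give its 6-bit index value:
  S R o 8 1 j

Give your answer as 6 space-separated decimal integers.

Answer: 18 17 40 60 53 35

Derivation:
'S': A..Z range, ord('S') − ord('A') = 18
'R': A..Z range, ord('R') − ord('A') = 17
'o': a..z range, 26 + ord('o') − ord('a') = 40
'8': 0..9 range, 52 + ord('8') − ord('0') = 60
'1': 0..9 range, 52 + ord('1') − ord('0') = 53
'j': a..z range, 26 + ord('j') − ord('a') = 35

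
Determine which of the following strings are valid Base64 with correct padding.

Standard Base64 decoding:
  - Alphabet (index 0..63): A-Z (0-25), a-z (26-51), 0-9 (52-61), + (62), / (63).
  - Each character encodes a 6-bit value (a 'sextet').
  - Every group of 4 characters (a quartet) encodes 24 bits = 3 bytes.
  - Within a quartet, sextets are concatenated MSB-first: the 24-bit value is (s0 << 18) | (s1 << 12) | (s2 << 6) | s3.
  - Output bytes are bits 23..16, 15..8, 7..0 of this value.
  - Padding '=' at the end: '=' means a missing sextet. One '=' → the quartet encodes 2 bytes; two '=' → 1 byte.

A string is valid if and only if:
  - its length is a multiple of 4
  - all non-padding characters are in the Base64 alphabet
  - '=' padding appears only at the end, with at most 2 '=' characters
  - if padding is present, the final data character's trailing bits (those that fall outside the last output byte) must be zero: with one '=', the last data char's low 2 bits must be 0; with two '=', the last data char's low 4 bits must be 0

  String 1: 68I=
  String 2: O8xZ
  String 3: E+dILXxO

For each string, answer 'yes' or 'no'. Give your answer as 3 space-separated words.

String 1: '68I=' → valid
String 2: 'O8xZ' → valid
String 3: 'E+dILXxO' → valid

Answer: yes yes yes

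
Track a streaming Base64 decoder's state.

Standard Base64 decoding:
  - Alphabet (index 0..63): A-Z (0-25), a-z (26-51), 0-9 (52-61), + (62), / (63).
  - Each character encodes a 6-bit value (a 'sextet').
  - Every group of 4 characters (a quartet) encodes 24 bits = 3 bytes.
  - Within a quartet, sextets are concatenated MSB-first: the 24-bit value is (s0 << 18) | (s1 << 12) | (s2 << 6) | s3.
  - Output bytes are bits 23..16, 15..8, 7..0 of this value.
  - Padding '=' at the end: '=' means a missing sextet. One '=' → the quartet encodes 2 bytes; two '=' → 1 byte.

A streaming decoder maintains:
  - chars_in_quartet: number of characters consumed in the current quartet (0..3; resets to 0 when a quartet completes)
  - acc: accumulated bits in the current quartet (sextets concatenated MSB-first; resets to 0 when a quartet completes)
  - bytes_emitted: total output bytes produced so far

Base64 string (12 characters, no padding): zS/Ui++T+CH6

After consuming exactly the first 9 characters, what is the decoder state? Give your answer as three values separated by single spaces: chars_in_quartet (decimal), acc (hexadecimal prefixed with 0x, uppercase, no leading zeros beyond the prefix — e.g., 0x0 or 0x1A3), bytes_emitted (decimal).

Answer: 1 0x3E 6

Derivation:
After char 0 ('z'=51): chars_in_quartet=1 acc=0x33 bytes_emitted=0
After char 1 ('S'=18): chars_in_quartet=2 acc=0xCD2 bytes_emitted=0
After char 2 ('/'=63): chars_in_quartet=3 acc=0x334BF bytes_emitted=0
After char 3 ('U'=20): chars_in_quartet=4 acc=0xCD2FD4 -> emit CD 2F D4, reset; bytes_emitted=3
After char 4 ('i'=34): chars_in_quartet=1 acc=0x22 bytes_emitted=3
After char 5 ('+'=62): chars_in_quartet=2 acc=0x8BE bytes_emitted=3
After char 6 ('+'=62): chars_in_quartet=3 acc=0x22FBE bytes_emitted=3
After char 7 ('T'=19): chars_in_quartet=4 acc=0x8BEF93 -> emit 8B EF 93, reset; bytes_emitted=6
After char 8 ('+'=62): chars_in_quartet=1 acc=0x3E bytes_emitted=6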